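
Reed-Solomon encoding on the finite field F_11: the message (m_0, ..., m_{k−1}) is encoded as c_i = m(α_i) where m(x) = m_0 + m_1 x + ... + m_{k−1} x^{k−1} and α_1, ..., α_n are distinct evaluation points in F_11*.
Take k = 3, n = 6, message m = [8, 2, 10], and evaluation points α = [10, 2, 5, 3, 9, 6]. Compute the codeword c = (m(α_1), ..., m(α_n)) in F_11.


c = [5, 8, 4, 5, 0, 6]

Message polynomial: m(x) = 8 + 2·x + 10·x^2 (mod 11).
For each evaluation point α_i, compute m(α_i) mod 11:
  α_1 = 10: Horner steps 10 → 3 → 5, so m(10) = 5.
  α_2 = 2: Horner steps 10 → 0 → 8, so m(2) = 8.
  α_3 = 5: Horner steps 10 → 8 → 4, so m(5) = 4.
  α_4 = 3: Horner steps 10 → 10 → 5, so m(3) = 5.
  α_5 = 9: Horner steps 10 → 4 → 0, so m(9) = 0.
  α_6 = 6: Horner steps 10 → 7 → 6, so m(6) = 6.
Codeword c = [5, 8, 4, 5, 0, 6] ∈ F_11^6.


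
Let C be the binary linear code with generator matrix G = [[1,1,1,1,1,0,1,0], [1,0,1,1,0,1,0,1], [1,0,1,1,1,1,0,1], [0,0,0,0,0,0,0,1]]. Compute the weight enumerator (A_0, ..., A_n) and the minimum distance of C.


Weight distribution: A_0 = 1, A_1 = 2, A_2 = 1, A_3 = 1, A_4 = 3, A_5 = 4, A_6 = 3, A_7 = 1. Minimum distance d = 1.

Enumerate all 2^4 = 16 messages m ∈ F_2^4.
For each, compute codeword c = mG in F_2^8, then tally its weight.
  m = 0000 → c = 00000000, weight = 0.
  m = 1000 → c = 11111010, weight = 6.
  m = 0100 → c = 10110101, weight = 5.
  m = 1100 → c = 01001111, weight = 5.
  m = 0010 → c = 10111101, weight = 6.
  m = 1010 → c = 01000111, weight = 4.
  m = 0110 → c = 00001000, weight = 1.
  m = 1110 → c = 11110010, weight = 5.
  m = 0001 → c = 00000001, weight = 1.
  m = 1001 → c = 11111011, weight = 7.
  m = 0101 → c = 10110100, weight = 4.
  m = 1101 → c = 01001110, weight = 4.
  m = 0011 → c = 10111100, weight = 5.
  m = 1011 → c = 01000110, weight = 3.
  m = 0111 → c = 00001001, weight = 2.
  m = 1111 → c = 11110011, weight = 6.
Tally weights:
  weight 0: 1 codewords.
  weight 1: 2 codewords.
  weight 2: 1 codewords.
  weight 3: 1 codewords.
  weight 4: 3 codewords.
  weight 5: 4 codewords.
  weight 6: 3 codewords.
  weight 7: 1 codewords.
Minimum distance d = smallest w > 0 with A_w > 0 = 1.
Sanity: Σ A_w = 16 = 2^4 = 16 ✓.


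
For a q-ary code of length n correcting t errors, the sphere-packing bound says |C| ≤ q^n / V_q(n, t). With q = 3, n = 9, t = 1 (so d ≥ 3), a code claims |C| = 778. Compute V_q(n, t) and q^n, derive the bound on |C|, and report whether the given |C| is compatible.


V_q(n, t) = 19, q^n = 19683, Hamming bound = 1035, |C| = 778 ≤ bound (satisfied).

Step 1: Compute V_q(n, t) = Σ_{j=0}^1 C(n, j) (q−1)^j.
  j = 0: C(9,0)·(2)^0 = 1·1 = 1.
  j = 1: C(9,1)·(2)^1 = 9·2 = 18.
  V_q(n, t) = 1 + 18 = 19.
Step 2: q^n = 3^9 = 19683.
Step 3: Hamming bound ⌊q^n / V_q(n,t)⌋ = ⌊19683/19⌋ = 1035.
Step 4: Compare |C| = 778 to 1035: satisfied.
The claimed |C| lies below the Hamming bound.


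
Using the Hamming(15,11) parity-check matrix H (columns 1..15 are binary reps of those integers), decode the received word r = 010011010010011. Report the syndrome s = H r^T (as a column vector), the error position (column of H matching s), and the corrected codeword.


s = (0, 0, 1, 1)^T, error position = 3, corrected codeword c = 011011010010011

Compute s = H r^T mod 2 one row at a time:
  s_1 = 1 + 0 + 0 + 1 + 0 + 0 + 1 + 1 = 4 ≡ 0 (mod 2).
  s_2 = 0 + 1 + 1 + 0 + 0 + 0 + 1 + 1 = 4 ≡ 0 (mod 2).
  s_3 = 1 + 0 + 1 + 0 + 0 + 1 + 1 + 1 = 5 ≡ 1 (mod 2).
  s_4 = 0 + 0 + 1 + 0 + 0 + 1 + 0 + 1 = 3 ≡ 1 (mod 2).
s = (0, 0, 1, 1)^T — this equals column 3 of H (binary 0011), so error is at position 3.
Correct: flip bit 3 of r = 010011010010011 to get c = 011011010010011.


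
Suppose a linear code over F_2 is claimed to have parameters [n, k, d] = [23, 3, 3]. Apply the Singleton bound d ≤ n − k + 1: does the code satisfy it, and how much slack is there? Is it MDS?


Singleton RHS = n − k + 1 = 21, slack = 18, bound satisfied, not MDS.

Singleton bound: d ≤ n − k + 1.
Here n = 23, k = 3, so n − k + 1 = 21.
Given d = 3, check d ≤ 21: YES.
Slack = (n − k + 1) − d = 18.
The code is NOT MDS (slack = 18 > 0).
Description: the claimed parameters are [23, 3, 3]_2; such a code would be non-MDS.


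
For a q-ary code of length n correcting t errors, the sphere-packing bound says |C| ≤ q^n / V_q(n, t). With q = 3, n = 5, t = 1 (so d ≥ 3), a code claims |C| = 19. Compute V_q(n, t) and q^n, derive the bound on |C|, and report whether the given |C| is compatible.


V_q(n, t) = 11, q^n = 243, Hamming bound = 22, |C| = 19 ≤ bound (satisfied).

Step 1: Compute V_q(n, t) = Σ_{j=0}^1 C(n, j) (q−1)^j.
  j = 0: C(5,0)·(2)^0 = 1·1 = 1.
  j = 1: C(5,1)·(2)^1 = 5·2 = 10.
  V_q(n, t) = 1 + 10 = 11.
Step 2: q^n = 3^5 = 243.
Step 3: Hamming bound ⌊q^n / V_q(n,t)⌋ = ⌊243/11⌋ = 22.
Step 4: Compare |C| = 19 to 22: satisfied.
The claimed |C| lies below the Hamming bound.


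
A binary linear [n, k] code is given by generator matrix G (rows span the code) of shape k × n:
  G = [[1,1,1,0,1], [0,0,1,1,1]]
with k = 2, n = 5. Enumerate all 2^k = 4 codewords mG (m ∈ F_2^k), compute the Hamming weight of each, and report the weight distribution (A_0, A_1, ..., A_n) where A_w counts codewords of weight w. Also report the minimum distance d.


Weight distribution: A_0 = 1, A_3 = 2, A_4 = 1. Minimum distance d = 3.

Enumerate all 2^2 = 4 messages m ∈ F_2^2.
For each, compute codeword c = mG in F_2^5, then tally its weight.
  m = 00 → c = 00000, weight = 0.
  m = 10 → c = 11101, weight = 4.
  m = 01 → c = 00111, weight = 3.
  m = 11 → c = 11010, weight = 3.
Tally weights:
  weight 0: 1 codewords.
  weight 3: 2 codewords.
  weight 4: 1 codewords.
Minimum distance d = smallest w > 0 with A_w > 0 = 3.
Sanity: Σ A_w = 4 = 2^2 = 4 ✓.


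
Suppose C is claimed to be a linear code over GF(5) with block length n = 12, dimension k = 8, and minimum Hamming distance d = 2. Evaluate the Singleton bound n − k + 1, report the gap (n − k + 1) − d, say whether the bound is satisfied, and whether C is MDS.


Singleton RHS = n − k + 1 = 5, slack = 3, bound satisfied, not MDS.

Singleton bound: d ≤ n − k + 1.
Here n = 12, k = 8, so n − k + 1 = 5.
Given d = 2, check d ≤ 5: YES.
Slack = (n − k + 1) − d = 3.
The code is NOT MDS (slack = 3 > 0).
Description: the claimed parameters are [12, 8, 2]_5; such a code would be non-MDS.


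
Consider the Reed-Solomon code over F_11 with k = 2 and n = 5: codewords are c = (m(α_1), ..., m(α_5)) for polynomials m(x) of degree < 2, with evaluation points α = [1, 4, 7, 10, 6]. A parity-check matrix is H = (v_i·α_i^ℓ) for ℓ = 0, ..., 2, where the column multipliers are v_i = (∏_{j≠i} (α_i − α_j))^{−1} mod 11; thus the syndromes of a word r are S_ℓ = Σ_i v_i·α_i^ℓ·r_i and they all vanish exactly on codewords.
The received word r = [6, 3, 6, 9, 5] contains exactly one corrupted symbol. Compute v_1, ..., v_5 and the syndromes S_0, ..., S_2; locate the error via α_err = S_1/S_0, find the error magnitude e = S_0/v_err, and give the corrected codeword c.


S = (4, 4, 4), error at position 1, error magnitude e = 6, c = [0, 3, 6, 9, 5].

Step 1: column multipliers v_i = (∏_{j≠i}(α_i − α_j))^{−1} mod 11.
  i = 1 (α = 1): (1−4)(1−7)(1−10)(1−6) = (−3)·(−6)·(−9)·(−5) = 810 ≡ 7, so v_1 = 7^{−1} = 8 (mod 11).
  i = 2 (α = 4): (4−1)(4−7)(4−10)(4−6) = 3·(−3)·(−6)·(−2) = −108 ≡ 2, so v_2 = 2^{−1} = 6 (mod 11).
  i = 3 (α = 7): (7−1)(7−4)(7−10)(7−6) = 6·3·(−3)·1 = −54 ≡ 1, so v_3 = 1^{−1} = 1 (mod 11).
  i = 4 (α = 10): (10−1)(10−4)(10−7)(10−6) = 9·6·3·4 = 648 ≡ 10, so v_4 = 10^{−1} = 10 (mod 11).
  i = 5 (α = 6): (6−1)(6−4)(6−7)(6−10) = 5·2·(−1)·(−4) = 40 ≡ 7, so v_5 = 7^{−1} = 8 (mod 11).
  v = [8, 6, 1, 10, 8].
Step 2: syndromes of r = [6, 3, 6, 9, 5] (all sums mod 11).
  S_0 = Σ v_i r_i = 8·6 + 6·3 + 1·6 + 10·9 + 8·5 = 202 ≡ 4.
  S_1 = Σ v_i α_i r_i = 8·1·6 + 6·4·3 + 1·7·6 + 10·10·9 + 8·6·5 = 1302 ≡ 4.
  α_i^2 mod 11 = [1, 5, 5, 1, 3].
  S_2 = Σ v_i α_i^2 r_i = 8·1·6 + 6·5·3 + 1·5·6 + 10·1·9 + 8·3·5 = 378 ≡ 4.
  S = (4, 4, 4) ≠ 0, so r is not a codeword (an error is present).
Step 3: locate the error. For a single error e at position i, S_ℓ = v_i·e·α_i^ℓ, so α_err = S_1/S_0.
  S_0^{−1} = 4^{−1} = 3 (mod 11), so α_err = 4·3 = 12 ≡ 1 = α_1. Error position i = 1.
  Consistency check: S_2/S_1 = 4·3 = 12 ≡ 1 = α_err ✓ (single-error assumption holds).
Step 4: error magnitude e = S_0/v_1 = S_0·∏_{j≠1}(α_1 − α_j) = 4·7 = 28 ≡ 6 (mod 11).
Step 5: correct position 1: c_1 = r_1 − e = 6 − 6 ≡ 0 (mod 11). Hence c = [0, 3, 6, 9, 5].
  Check: interpolating c through the α_i gives m(x) = 10 + 1·x (degree < 2) with m(α_i) = c_i for every i, so c is indeed a codeword.


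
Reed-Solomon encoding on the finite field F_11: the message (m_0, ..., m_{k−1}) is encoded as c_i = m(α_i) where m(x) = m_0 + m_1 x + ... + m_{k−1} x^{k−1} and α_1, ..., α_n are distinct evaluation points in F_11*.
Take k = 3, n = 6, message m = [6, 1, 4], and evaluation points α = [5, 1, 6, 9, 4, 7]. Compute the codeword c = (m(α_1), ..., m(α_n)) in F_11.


c = [1, 0, 2, 9, 8, 0]

Message polynomial: m(x) = 6 + 1·x + 4·x^2 (mod 11).
For each evaluation point α_i, compute m(α_i) mod 11:
  α_1 = 5: Horner steps 4 → 10 → 1, so m(5) = 1.
  α_2 = 1: Horner steps 4 → 5 → 0, so m(1) = 0.
  α_3 = 6: Horner steps 4 → 3 → 2, so m(6) = 2.
  α_4 = 9: Horner steps 4 → 4 → 9, so m(9) = 9.
  α_5 = 4: Horner steps 4 → 6 → 8, so m(4) = 8.
  α_6 = 7: Horner steps 4 → 7 → 0, so m(7) = 0.
Codeword c = [1, 0, 2, 9, 8, 0] ∈ F_11^6.


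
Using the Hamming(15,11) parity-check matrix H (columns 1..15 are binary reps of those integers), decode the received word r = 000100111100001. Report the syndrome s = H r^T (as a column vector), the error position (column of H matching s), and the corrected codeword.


s = (0, 1, 1, 1)^T, error position = 7, corrected codeword c = 000100011100001

Compute s = H r^T mod 2 one row at a time:
  s_1 = 1 + 1 + 1 + 0 + 0 + 0 + 0 + 1 = 4 ≡ 0 (mod 2).
  s_2 = 1 + 0 + 0 + 1 + 0 + 0 + 0 + 1 = 3 ≡ 1 (mod 2).
  s_3 = 0 + 0 + 0 + 1 + 1 + 0 + 0 + 1 = 3 ≡ 1 (mod 2).
  s_4 = 0 + 0 + 0 + 1 + 1 + 0 + 0 + 1 = 3 ≡ 1 (mod 2).
s = (0, 1, 1, 1)^T — this equals column 7 of H (binary 0111), so error is at position 7.
Correct: flip bit 7 of r = 000100111100001 to get c = 000100011100001.


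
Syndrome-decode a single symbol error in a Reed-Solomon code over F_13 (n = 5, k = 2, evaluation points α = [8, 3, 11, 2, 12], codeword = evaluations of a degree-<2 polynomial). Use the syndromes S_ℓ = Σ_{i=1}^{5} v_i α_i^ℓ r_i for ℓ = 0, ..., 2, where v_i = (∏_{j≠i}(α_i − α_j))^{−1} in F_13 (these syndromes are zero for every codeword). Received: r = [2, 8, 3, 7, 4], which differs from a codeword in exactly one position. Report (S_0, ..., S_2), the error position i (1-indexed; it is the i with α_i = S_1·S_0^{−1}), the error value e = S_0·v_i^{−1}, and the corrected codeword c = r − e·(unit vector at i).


S = (6, 9, 7), error at position 1, error magnitude e = 2, c = [0, 8, 3, 7, 4].

Step 1: column multipliers v_i = (∏_{j≠i}(α_i − α_j))^{−1} mod 13.
  i = 1 (α = 8): (8−3)(8−11)(8−2)(8−12) = 5·(−3)·6·(−4) = 360 ≡ 9, so v_1 = 9^{−1} = 3 (mod 13).
  i = 2 (α = 3): (3−8)(3−11)(3−2)(3−12) = (−5)·(−8)·1·(−9) = −360 ≡ 4, so v_2 = 4^{−1} = 10 (mod 13).
  i = 3 (α = 11): (11−8)(11−3)(11−2)(11−12) = 3·8·9·(−1) = −216 ≡ 5, so v_3 = 5^{−1} = 8 (mod 13).
  i = 4 (α = 2): (2−8)(2−3)(2−11)(2−12) = (−6)·(−1)·(−9)·(−10) = 540 ≡ 7, so v_4 = 7^{−1} = 2 (mod 13).
  i = 5 (α = 12): (12−8)(12−3)(12−11)(12−2) = 4·9·1·10 = 360 ≡ 9, so v_5 = 9^{−1} = 3 (mod 13).
  v = [3, 10, 8, 2, 3].
Step 2: syndromes of r = [2, 8, 3, 7, 4] (all sums mod 13).
  S_0 = Σ v_i r_i = 3·2 + 10·8 + 8·3 + 2·7 + 3·4 = 136 ≡ 6.
  S_1 = Σ v_i α_i r_i = 3·8·2 + 10·3·8 + 8·11·3 + 2·2·7 + 3·12·4 = 724 ≡ 9.
  α_i^2 mod 13 = [12, 9, 4, 4, 1].
  S_2 = Σ v_i α_i^2 r_i = 3·12·2 + 10·9·8 + 8·4·3 + 2·4·7 + 3·1·4 = 956 ≡ 7.
  S = (6, 9, 7) ≠ 0, so r is not a codeword (an error is present).
Step 3: locate the error. For a single error e at position i, S_ℓ = v_i·e·α_i^ℓ, so α_err = S_1/S_0.
  S_0^{−1} = 6^{−1} = 11 (mod 13), so α_err = 9·11 = 99 ≡ 8 = α_1. Error position i = 1.
  Consistency check: S_2/S_1 = 7·3 = 21 ≡ 8 = α_err ✓ (single-error assumption holds).
Step 4: error magnitude e = S_0/v_1 = S_0·∏_{j≠1}(α_1 − α_j) = 6·9 = 54 ≡ 2 (mod 13).
Step 5: correct position 1: c_1 = r_1 − e = 2 − 2 ≡ 0 (mod 13). Hence c = [0, 8, 3, 7, 4].
  Check: interpolating c through the α_i gives m(x) = 5 + 1·x (degree < 2) with m(α_i) = c_i for every i, so c is indeed a codeword.


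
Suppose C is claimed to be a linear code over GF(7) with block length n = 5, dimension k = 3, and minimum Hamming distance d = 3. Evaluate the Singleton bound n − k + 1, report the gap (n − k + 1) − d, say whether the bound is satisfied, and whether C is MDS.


Singleton RHS = n − k + 1 = 3, slack = 0, bound satisfied, MDS.

Singleton bound: d ≤ n − k + 1.
Here n = 5, k = 3, so n − k + 1 = 3.
Given d = 3, check d ≤ 3: YES.
Slack = (n − k + 1) − d = 0.
The code is MDS (slack = 0).
Description: the claimed parameters are [5, 3, 3]_7; such a code would be MDS (meets Singleton bound).


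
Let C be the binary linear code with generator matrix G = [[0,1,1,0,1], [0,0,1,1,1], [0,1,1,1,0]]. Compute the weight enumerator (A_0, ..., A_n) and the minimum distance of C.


Weight distribution: A_0 = 1, A_1 = 1, A_2 = 3, A_3 = 3. Minimum distance d = 1.

Enumerate all 2^3 = 8 messages m ∈ F_2^3.
For each, compute codeword c = mG in F_2^5, then tally its weight.
  m = 000 → c = 00000, weight = 0.
  m = 100 → c = 01101, weight = 3.
  m = 010 → c = 00111, weight = 3.
  m = 110 → c = 01010, weight = 2.
  m = 001 → c = 01110, weight = 3.
  m = 101 → c = 00011, weight = 2.
  m = 011 → c = 01001, weight = 2.
  m = 111 → c = 00100, weight = 1.
Tally weights:
  weight 0: 1 codewords.
  weight 1: 1 codewords.
  weight 2: 3 codewords.
  weight 3: 3 codewords.
Minimum distance d = smallest w > 0 with A_w > 0 = 1.
Sanity: Σ A_w = 8 = 2^3 = 8 ✓.


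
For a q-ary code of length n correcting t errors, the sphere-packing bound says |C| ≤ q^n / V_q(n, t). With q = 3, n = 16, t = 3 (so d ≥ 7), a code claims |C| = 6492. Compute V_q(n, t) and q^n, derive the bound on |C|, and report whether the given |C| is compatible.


V_q(n, t) = 4993, q^n = 43046721, Hamming bound = 8621, |C| = 6492 ≤ bound (satisfied).

Step 1: Compute V_q(n, t) = Σ_{j=0}^3 C(n, j) (q−1)^j.
  j = 0: C(16,0)·(2)^0 = 1·1 = 1.
  j = 1: C(16,1)·(2)^1 = 16·2 = 32.
  j = 2: C(16,2)·(2)^2 = 120·4 = 480.
  j = 3: C(16,3)·(2)^3 = 560·8 = 4480.
  V_q(n, t) = 1 + 32 + 480 + 4480 = 4993.
Step 2: q^n = 3^16 = 43046721.
Step 3: Hamming bound ⌊q^n / V_q(n,t)⌋ = ⌊43046721/4993⌋ = 8621.
Step 4: Compare |C| = 6492 to 8621: satisfied.
The claimed |C| lies below the Hamming bound.


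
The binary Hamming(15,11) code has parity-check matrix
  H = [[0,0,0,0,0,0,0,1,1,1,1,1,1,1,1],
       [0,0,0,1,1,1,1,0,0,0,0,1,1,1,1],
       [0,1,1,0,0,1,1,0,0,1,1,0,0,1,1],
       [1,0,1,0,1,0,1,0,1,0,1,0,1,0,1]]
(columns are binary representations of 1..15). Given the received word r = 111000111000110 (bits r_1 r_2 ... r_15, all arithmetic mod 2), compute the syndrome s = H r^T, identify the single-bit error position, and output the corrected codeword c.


s = (0, 1, 0, 1)^T, error position = 5, corrected codeword c = 111010111000110

Compute s = H r^T mod 2 one row at a time:
  s_1 = 1 + 1 + 0 + 0 + 0 + 1 + 1 + 0 = 4 ≡ 0 (mod 2).
  s_2 = 0 + 0 + 0 + 1 + 0 + 1 + 1 + 0 = 3 ≡ 1 (mod 2).
  s_3 = 1 + 1 + 0 + 1 + 0 + 0 + 1 + 0 = 4 ≡ 0 (mod 2).
  s_4 = 1 + 1 + 0 + 1 + 1 + 0 + 1 + 0 = 5 ≡ 1 (mod 2).
s = (0, 1, 0, 1)^T — this equals column 5 of H (binary 0101), so error is at position 5.
Correct: flip bit 5 of r = 111000111000110 to get c = 111010111000110.


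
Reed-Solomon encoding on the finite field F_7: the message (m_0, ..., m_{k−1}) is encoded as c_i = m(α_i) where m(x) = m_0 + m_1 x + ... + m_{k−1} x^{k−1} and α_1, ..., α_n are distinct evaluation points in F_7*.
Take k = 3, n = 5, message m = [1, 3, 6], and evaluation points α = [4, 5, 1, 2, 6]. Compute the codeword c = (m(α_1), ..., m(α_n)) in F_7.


c = [4, 5, 3, 3, 4]

Message polynomial: m(x) = 1 + 3·x + 6·x^2 (mod 7).
For each evaluation point α_i, compute m(α_i) mod 7:
  α_1 = 4: Horner steps 6 → 6 → 4, so m(4) = 4.
  α_2 = 5: Horner steps 6 → 5 → 5, so m(5) = 5.
  α_3 = 1: Horner steps 6 → 2 → 3, so m(1) = 3.
  α_4 = 2: Horner steps 6 → 1 → 3, so m(2) = 3.
  α_5 = 6: Horner steps 6 → 4 → 4, so m(6) = 4.
Codeword c = [4, 5, 3, 3, 4] ∈ F_7^5.


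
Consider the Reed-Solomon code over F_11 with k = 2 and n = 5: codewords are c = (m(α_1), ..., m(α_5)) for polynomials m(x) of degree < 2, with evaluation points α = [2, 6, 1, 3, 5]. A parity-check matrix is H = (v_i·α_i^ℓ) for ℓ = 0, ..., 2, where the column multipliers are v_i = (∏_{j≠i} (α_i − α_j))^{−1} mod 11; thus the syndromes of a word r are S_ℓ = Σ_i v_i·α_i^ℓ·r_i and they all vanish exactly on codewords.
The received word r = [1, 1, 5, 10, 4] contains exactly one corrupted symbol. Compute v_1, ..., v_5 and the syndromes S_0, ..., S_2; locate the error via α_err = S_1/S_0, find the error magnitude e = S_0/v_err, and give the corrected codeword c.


S = (1, 2, 4), error at position 1, error magnitude e = 10, c = [2, 1, 5, 10, 4].

Step 1: column multipliers v_i = (∏_{j≠i}(α_i − α_j))^{−1} mod 11.
  i = 1 (α = 2): (2−6)(2−1)(2−3)(2−5) = (−4)·1·(−1)·(−3) = −12 ≡ 10, so v_1 = 10^{−1} = 10 (mod 11).
  i = 2 (α = 6): (6−2)(6−1)(6−3)(6−5) = 4·5·3·1 = 60 ≡ 5, so v_2 = 5^{−1} = 9 (mod 11).
  i = 3 (α = 1): (1−2)(1−6)(1−3)(1−5) = (−1)·(−5)·(−2)·(−4) = 40 ≡ 7, so v_3 = 7^{−1} = 8 (mod 11).
  i = 4 (α = 3): (3−2)(3−6)(3−1)(3−5) = 1·(−3)·2·(−2) = 12 ≡ 1, so v_4 = 1^{−1} = 1 (mod 11).
  i = 5 (α = 5): (5−2)(5−6)(5−1)(5−3) = 3·(−1)·4·2 = −24 ≡ 9, so v_5 = 9^{−1} = 5 (mod 11).
  v = [10, 9, 8, 1, 5].
Step 2: syndromes of r = [1, 1, 5, 10, 4] (all sums mod 11).
  S_0 = Σ v_i r_i = 10·1 + 9·1 + 8·5 + 1·10 + 5·4 = 89 ≡ 1.
  S_1 = Σ v_i α_i r_i = 10·2·1 + 9·6·1 + 8·1·5 + 1·3·10 + 5·5·4 = 244 ≡ 2.
  α_i^2 mod 11 = [4, 3, 1, 9, 3].
  S_2 = Σ v_i α_i^2 r_i = 10·4·1 + 9·3·1 + 8·1·5 + 1·9·10 + 5·3·4 = 257 ≡ 4.
  S = (1, 2, 4) ≠ 0, so r is not a codeword (an error is present).
Step 3: locate the error. For a single error e at position i, S_ℓ = v_i·e·α_i^ℓ, so α_err = S_1/S_0.
  S_0^{−1} = 1^{−1} = 1 (mod 11), so α_err = 2·1 = 2 ≡ 2 = α_1. Error position i = 1.
  Consistency check: S_2/S_1 = 4·6 = 24 ≡ 2 = α_err ✓ (single-error assumption holds).
Step 4: error magnitude e = S_0/v_1 = S_0·∏_{j≠1}(α_1 − α_j) = 1·10 = 10 ≡ 10 (mod 11).
Step 5: correct position 1: c_1 = r_1 − e = 1 − 10 ≡ 2 (mod 11). Hence c = [2, 1, 5, 10, 4].
  Check: interpolating c through the α_i gives m(x) = 8 + 8·x (degree < 2) with m(α_i) = c_i for every i, so c is indeed a codeword.


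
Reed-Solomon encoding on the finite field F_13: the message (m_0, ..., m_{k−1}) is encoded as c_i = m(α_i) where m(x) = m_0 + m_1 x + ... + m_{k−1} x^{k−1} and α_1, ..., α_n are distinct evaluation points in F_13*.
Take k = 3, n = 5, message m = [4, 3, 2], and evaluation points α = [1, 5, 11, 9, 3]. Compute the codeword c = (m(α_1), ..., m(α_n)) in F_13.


c = [9, 4, 6, 11, 5]

Message polynomial: m(x) = 4 + 3·x + 2·x^2 (mod 13).
For each evaluation point α_i, compute m(α_i) mod 13:
  α_1 = 1: Horner steps 2 → 5 → 9, so m(1) = 9.
  α_2 = 5: Horner steps 2 → 0 → 4, so m(5) = 4.
  α_3 = 11: Horner steps 2 → 12 → 6, so m(11) = 6.
  α_4 = 9: Horner steps 2 → 8 → 11, so m(9) = 11.
  α_5 = 3: Horner steps 2 → 9 → 5, so m(3) = 5.
Codeword c = [9, 4, 6, 11, 5] ∈ F_13^5.


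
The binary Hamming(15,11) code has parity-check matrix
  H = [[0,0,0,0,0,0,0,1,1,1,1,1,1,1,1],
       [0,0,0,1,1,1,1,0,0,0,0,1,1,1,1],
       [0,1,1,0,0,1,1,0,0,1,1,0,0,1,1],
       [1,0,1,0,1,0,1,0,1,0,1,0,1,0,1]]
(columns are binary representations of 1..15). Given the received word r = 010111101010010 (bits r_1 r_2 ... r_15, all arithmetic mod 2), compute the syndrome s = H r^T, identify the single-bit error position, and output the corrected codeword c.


s = (1, 1, 1, 0)^T, error position = 14, corrected codeword c = 010111101010000

Compute s = H r^T mod 2 one row at a time:
  s_1 = 0 + 1 + 0 + 1 + 0 + 0 + 1 + 0 = 3 ≡ 1 (mod 2).
  s_2 = 1 + 1 + 1 + 1 + 0 + 0 + 1 + 0 = 5 ≡ 1 (mod 2).
  s_3 = 1 + 0 + 1 + 1 + 0 + 1 + 1 + 0 = 5 ≡ 1 (mod 2).
  s_4 = 0 + 0 + 1 + 1 + 1 + 1 + 0 + 0 = 4 ≡ 0 (mod 2).
s = (1, 1, 1, 0)^T — this equals column 14 of H (binary 1110), so error is at position 14.
Correct: flip bit 14 of r = 010111101010010 to get c = 010111101010000.


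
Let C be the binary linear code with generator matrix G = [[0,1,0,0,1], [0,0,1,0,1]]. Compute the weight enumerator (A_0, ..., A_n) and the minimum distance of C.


Weight distribution: A_0 = 1, A_2 = 3. Minimum distance d = 2.

Enumerate all 2^2 = 4 messages m ∈ F_2^2.
For each, compute codeword c = mG in F_2^5, then tally its weight.
  m = 00 → c = 00000, weight = 0.
  m = 10 → c = 01001, weight = 2.
  m = 01 → c = 00101, weight = 2.
  m = 11 → c = 01100, weight = 2.
Tally weights:
  weight 0: 1 codewords.
  weight 2: 3 codewords.
Minimum distance d = smallest w > 0 with A_w > 0 = 2.
Sanity: Σ A_w = 4 = 2^2 = 4 ✓.


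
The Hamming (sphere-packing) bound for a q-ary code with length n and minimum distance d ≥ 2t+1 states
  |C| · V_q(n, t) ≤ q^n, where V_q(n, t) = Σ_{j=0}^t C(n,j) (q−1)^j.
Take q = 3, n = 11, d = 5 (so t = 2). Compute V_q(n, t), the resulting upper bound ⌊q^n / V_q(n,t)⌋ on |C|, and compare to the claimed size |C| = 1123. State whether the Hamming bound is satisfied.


V_q(n, t) = 243, q^n = 177147, Hamming bound = 729, |C| = 1123 > bound (violated).

Step 1: Compute V_q(n, t) = Σ_{j=0}^2 C(n, j) (q−1)^j.
  j = 0: C(11,0)·(2)^0 = 1·1 = 1.
  j = 1: C(11,1)·(2)^1 = 11·2 = 22.
  j = 2: C(11,2)·(2)^2 = 55·4 = 220.
  V_q(n, t) = 1 + 22 + 220 = 243.
Step 2: q^n = 3^11 = 177147.
Step 3: Hamming bound ⌊q^n / V_q(n,t)⌋ = ⌊177147/243⌋ = 729.
Step 4: Compare |C| = 1123 to 729: violated.
The claimed |C| lies above the Hamming bound, so no 3-ary code of length 11 with d ≥ 5 can have 1123 codewords.


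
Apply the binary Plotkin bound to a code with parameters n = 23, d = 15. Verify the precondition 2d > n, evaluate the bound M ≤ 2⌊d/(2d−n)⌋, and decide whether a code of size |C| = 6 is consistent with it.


Plotkin bound M ≤ 4; given |C| = 6 > bound (violated).

Check applicability: 2d = 30, n = 23.
2d − n = 7 > 0, so Plotkin applies.
Compute d/(2d−n) = 15/7 ≈ 2.1429.
⌊d/(2d−n)⌋ = 2.
Plotkin bound: M ≤ 2·2 = 4.
Given |C| = 6, check: VIOLATED.
This |C| is above the Plotkin bound, so no binary code with n = 23, d = 15 and 6 codewords exists.


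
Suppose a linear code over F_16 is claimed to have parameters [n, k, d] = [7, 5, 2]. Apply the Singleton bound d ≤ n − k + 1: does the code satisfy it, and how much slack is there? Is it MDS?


Singleton RHS = n − k + 1 = 3, slack = 1, bound satisfied, not MDS.

Singleton bound: d ≤ n − k + 1.
Here n = 7, k = 5, so n − k + 1 = 3.
Given d = 2, check d ≤ 3: YES.
Slack = (n − k + 1) − d = 1.
The code is NOT MDS (slack = 1 > 0).
Description: the claimed parameters are [7, 5, 2]_16; such a code would be non-MDS.


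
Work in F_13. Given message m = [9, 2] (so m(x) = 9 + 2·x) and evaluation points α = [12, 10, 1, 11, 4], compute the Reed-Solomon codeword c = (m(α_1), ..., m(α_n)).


c = [7, 3, 11, 5, 4]

Message polynomial: m(x) = 9 + 2·x (mod 13).
For each evaluation point α_i, compute m(α_i) mod 13:
  α_1 = 12: Horner steps 2 → 7, so m(12) = 7.
  α_2 = 10: Horner steps 2 → 3, so m(10) = 3.
  α_3 = 1: Horner steps 2 → 11, so m(1) = 11.
  α_4 = 11: Horner steps 2 → 5, so m(11) = 5.
  α_5 = 4: Horner steps 2 → 4, so m(4) = 4.
Codeword c = [7, 3, 11, 5, 4] ∈ F_13^5.


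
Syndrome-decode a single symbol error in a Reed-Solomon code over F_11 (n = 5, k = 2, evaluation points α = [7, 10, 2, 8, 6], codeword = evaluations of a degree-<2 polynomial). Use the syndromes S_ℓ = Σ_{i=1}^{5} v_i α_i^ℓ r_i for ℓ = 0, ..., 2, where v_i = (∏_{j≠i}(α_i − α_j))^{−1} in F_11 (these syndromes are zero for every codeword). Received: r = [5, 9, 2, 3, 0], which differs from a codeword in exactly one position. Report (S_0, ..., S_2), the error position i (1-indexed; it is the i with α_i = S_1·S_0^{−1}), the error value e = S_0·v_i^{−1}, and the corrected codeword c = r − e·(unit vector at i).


S = (9, 6, 4), error at position 4, error magnitude e = 4, c = [5, 9, 2, 10, 0].

Step 1: column multipliers v_i = (∏_{j≠i}(α_i − α_j))^{−1} mod 11.
  i = 1 (α = 7): (7−10)(7−2)(7−8)(7−6) = (−3)·5·(−1)·1 = 15 ≡ 4, so v_1 = 4^{−1} = 3 (mod 11).
  i = 2 (α = 10): (10−7)(10−2)(10−8)(10−6) = 3·8·2·4 = 192 ≡ 5, so v_2 = 5^{−1} = 9 (mod 11).
  i = 3 (α = 2): (2−7)(2−10)(2−8)(2−6) = (−5)·(−8)·(−6)·(−4) = 960 ≡ 3, so v_3 = 3^{−1} = 4 (mod 11).
  i = 4 (α = 8): (8−7)(8−10)(8−2)(8−6) = 1·(−2)·6·2 = −24 ≡ 9, so v_4 = 9^{−1} = 5 (mod 11).
  i = 5 (α = 6): (6−7)(6−10)(6−2)(6−8) = (−1)·(−4)·4·(−2) = −32 ≡ 1, so v_5 = 1^{−1} = 1 (mod 11).
  v = [3, 9, 4, 5, 1].
Step 2: syndromes of r = [5, 9, 2, 3, 0] (all sums mod 11).
  S_0 = Σ v_i r_i = 3·5 + 9·9 + 4·2 + 5·3 + 1·0 = 119 ≡ 9.
  S_1 = Σ v_i α_i r_i = 3·7·5 + 9·10·9 + 4·2·2 + 5·8·3 + 1·6·0 = 1051 ≡ 6.
  α_i^2 mod 11 = [5, 1, 4, 9, 3].
  S_2 = Σ v_i α_i^2 r_i = 3·5·5 + 9·1·9 + 4·4·2 + 5·9·3 + 1·3·0 = 323 ≡ 4.
  S = (9, 6, 4) ≠ 0, so r is not a codeword (an error is present).
Step 3: locate the error. For a single error e at position i, S_ℓ = v_i·e·α_i^ℓ, so α_err = S_1/S_0.
  S_0^{−1} = 9^{−1} = 5 (mod 11), so α_err = 6·5 = 30 ≡ 8 = α_4. Error position i = 4.
  Consistency check: S_2/S_1 = 4·2 = 8 ≡ 8 = α_err ✓ (single-error assumption holds).
Step 4: error magnitude e = S_0/v_4 = S_0·∏_{j≠4}(α_4 − α_j) = 9·9 = 81 ≡ 4 (mod 11).
Step 5: correct position 4: c_4 = r_4 − e = 3 − 4 ≡ 10 (mod 11). Hence c = [5, 9, 2, 10, 0].
  Check: interpolating c through the α_i gives m(x) = 3 + 5·x (degree < 2) with m(α_i) = c_i for every i, so c is indeed a codeword.


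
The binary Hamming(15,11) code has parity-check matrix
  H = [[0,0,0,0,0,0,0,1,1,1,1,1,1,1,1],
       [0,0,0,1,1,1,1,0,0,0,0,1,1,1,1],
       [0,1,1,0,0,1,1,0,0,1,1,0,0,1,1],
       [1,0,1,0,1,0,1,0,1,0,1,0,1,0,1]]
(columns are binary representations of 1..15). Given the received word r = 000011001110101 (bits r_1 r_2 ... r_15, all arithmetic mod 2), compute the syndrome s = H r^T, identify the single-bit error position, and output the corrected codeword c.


s = (1, 0, 0, 1)^T, error position = 9, corrected codeword c = 000011000110101

Compute s = H r^T mod 2 one row at a time:
  s_1 = 0 + 1 + 1 + 1 + 0 + 1 + 0 + 1 = 5 ≡ 1 (mod 2).
  s_2 = 0 + 1 + 1 + 0 + 0 + 1 + 0 + 1 = 4 ≡ 0 (mod 2).
  s_3 = 0 + 0 + 1 + 0 + 1 + 1 + 0 + 1 = 4 ≡ 0 (mod 2).
  s_4 = 0 + 0 + 1 + 0 + 1 + 1 + 1 + 1 = 5 ≡ 1 (mod 2).
s = (1, 0, 0, 1)^T — this equals column 9 of H (binary 1001), so error is at position 9.
Correct: flip bit 9 of r = 000011001110101 to get c = 000011000110101.


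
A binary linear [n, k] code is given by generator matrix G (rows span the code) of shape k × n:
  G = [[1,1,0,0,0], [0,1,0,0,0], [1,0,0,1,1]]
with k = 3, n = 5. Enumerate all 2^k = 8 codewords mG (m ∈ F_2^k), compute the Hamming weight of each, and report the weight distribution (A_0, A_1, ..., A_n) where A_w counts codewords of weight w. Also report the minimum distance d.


Weight distribution: A_0 = 1, A_1 = 2, A_2 = 2, A_3 = 2, A_4 = 1. Minimum distance d = 1.

Enumerate all 2^3 = 8 messages m ∈ F_2^3.
For each, compute codeword c = mG in F_2^5, then tally its weight.
  m = 000 → c = 00000, weight = 0.
  m = 100 → c = 11000, weight = 2.
  m = 010 → c = 01000, weight = 1.
  m = 110 → c = 10000, weight = 1.
  m = 001 → c = 10011, weight = 3.
  m = 101 → c = 01011, weight = 3.
  m = 011 → c = 11011, weight = 4.
  m = 111 → c = 00011, weight = 2.
Tally weights:
  weight 0: 1 codewords.
  weight 1: 2 codewords.
  weight 2: 2 codewords.
  weight 3: 2 codewords.
  weight 4: 1 codewords.
Minimum distance d = smallest w > 0 with A_w > 0 = 1.
Sanity: Σ A_w = 8 = 2^3 = 8 ✓.


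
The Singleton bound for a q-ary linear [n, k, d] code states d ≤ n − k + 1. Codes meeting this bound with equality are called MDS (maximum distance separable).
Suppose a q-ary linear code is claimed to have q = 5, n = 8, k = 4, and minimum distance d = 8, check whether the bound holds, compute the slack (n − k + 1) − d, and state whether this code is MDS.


Singleton RHS = n − k + 1 = 5, slack = -3, bound violated (no such code; not MDS).

Singleton bound: d ≤ n − k + 1.
Here n = 8, k = 4, so n − k + 1 = 5.
Given d = 8, check d ≤ 5: NO.
Slack = (n − k + 1) − d = -3.
The slack is negative: d = 8 exceeds n − k + 1 = 5 by 3, so the Singleton bound is violated and no linear [8, 4, 8]_5 code can exist. In particular it is not MDS (MDS requires d = n − k + 1 exactly).
Description: the claimed parameters are [8, 4, 8]_5; such a code would be impossible (violates the Singleton bound).


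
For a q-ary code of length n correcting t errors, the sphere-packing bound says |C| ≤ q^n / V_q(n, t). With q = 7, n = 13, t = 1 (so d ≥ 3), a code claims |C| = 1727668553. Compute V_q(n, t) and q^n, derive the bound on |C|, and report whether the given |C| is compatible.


V_q(n, t) = 79, q^n = 96889010407, Hamming bound = 1226443169, |C| = 1727668553 > bound (violated).

Step 1: Compute V_q(n, t) = Σ_{j=0}^1 C(n, j) (q−1)^j.
  j = 0: C(13,0)·(6)^0 = 1·1 = 1.
  j = 1: C(13,1)·(6)^1 = 13·6 = 78.
  V_q(n, t) = 1 + 78 = 79.
Step 2: q^n = 7^13 = 96889010407.
Step 3: Hamming bound ⌊q^n / V_q(n,t)⌋ = ⌊96889010407/79⌋ = 1226443169.
Step 4: Compare |C| = 1727668553 to 1226443169: violated.
The claimed |C| lies above the Hamming bound, so no 7-ary code of length 13 with d ≥ 3 can have 1727668553 codewords.


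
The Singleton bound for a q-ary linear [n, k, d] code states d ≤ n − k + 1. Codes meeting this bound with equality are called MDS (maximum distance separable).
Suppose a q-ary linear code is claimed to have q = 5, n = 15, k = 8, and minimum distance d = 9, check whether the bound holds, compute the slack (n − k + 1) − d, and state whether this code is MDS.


Singleton RHS = n − k + 1 = 8, slack = -1, bound violated (no such code; not MDS).

Singleton bound: d ≤ n − k + 1.
Here n = 15, k = 8, so n − k + 1 = 8.
Given d = 9, check d ≤ 8: NO.
Slack = (n − k + 1) − d = -1.
The slack is negative: d = 9 exceeds n − k + 1 = 8 by 1, so the Singleton bound is violated and no linear [15, 8, 9]_5 code can exist. In particular it is not MDS (MDS requires d = n − k + 1 exactly).
Description: the claimed parameters are [15, 8, 9]_5; such a code would be impossible (violates the Singleton bound).


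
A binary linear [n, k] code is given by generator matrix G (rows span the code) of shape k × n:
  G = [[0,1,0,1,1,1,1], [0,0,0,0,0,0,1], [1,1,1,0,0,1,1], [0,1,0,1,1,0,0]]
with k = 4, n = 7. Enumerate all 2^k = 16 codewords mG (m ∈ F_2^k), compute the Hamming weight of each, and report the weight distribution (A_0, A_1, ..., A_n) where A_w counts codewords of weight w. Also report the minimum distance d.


Weight distribution: A_0 = 1, A_1 = 2, A_2 = 1, A_3 = 2, A_4 = 5, A_5 = 4, A_6 = 1. Minimum distance d = 1.

Enumerate all 2^4 = 16 messages m ∈ F_2^4.
For each, compute codeword c = mG in F_2^7, then tally its weight.
  m = 0000 → c = 0000000, weight = 0.
  m = 1000 → c = 0101111, weight = 5.
  m = 0100 → c = 0000001, weight = 1.
  m = 1100 → c = 0101110, weight = 4.
  m = 0010 → c = 1110011, weight = 5.
  m = 1010 → c = 1011100, weight = 4.
  m = 0110 → c = 1110010, weight = 4.
  m = 1110 → c = 1011101, weight = 5.
  m = 0001 → c = 0101100, weight = 3.
  m = 1001 → c = 0000011, weight = 2.
  m = 0101 → c = 0101101, weight = 4.
  m = 1101 → c = 0000010, weight = 1.
  m = 0011 → c = 1011111, weight = 6.
  m = 1011 → c = 1110000, weight = 3.
  m = 0111 → c = 1011110, weight = 5.
  m = 1111 → c = 1110001, weight = 4.
Tally weights:
  weight 0: 1 codewords.
  weight 1: 2 codewords.
  weight 2: 1 codewords.
  weight 3: 2 codewords.
  weight 4: 5 codewords.
  weight 5: 4 codewords.
  weight 6: 1 codewords.
Minimum distance d = smallest w > 0 with A_w > 0 = 1.
Sanity: Σ A_w = 16 = 2^4 = 16 ✓.


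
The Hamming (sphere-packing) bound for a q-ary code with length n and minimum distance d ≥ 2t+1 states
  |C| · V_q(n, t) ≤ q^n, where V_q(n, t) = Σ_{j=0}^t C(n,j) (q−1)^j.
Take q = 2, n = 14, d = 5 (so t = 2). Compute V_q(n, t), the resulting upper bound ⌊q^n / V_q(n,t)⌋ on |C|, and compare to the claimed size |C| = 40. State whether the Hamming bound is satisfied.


V_q(n, t) = 106, q^n = 16384, Hamming bound = 154, |C| = 40 ≤ bound (satisfied).

Step 1: Compute V_q(n, t) = Σ_{j=0}^2 C(n, j) (q−1)^j.
  j = 0: C(14,0)·(1)^0 = 1·1 = 1.
  j = 1: C(14,1)·(1)^1 = 14·1 = 14.
  j = 2: C(14,2)·(1)^2 = 91·1 = 91.
  V_q(n, t) = 1 + 14 + 91 = 106.
Step 2: q^n = 2^14 = 16384.
Step 3: Hamming bound ⌊q^n / V_q(n,t)⌋ = ⌊16384/106⌋ = 154.
Step 4: Compare |C| = 40 to 154: satisfied.
The claimed |C| lies below the Hamming bound.


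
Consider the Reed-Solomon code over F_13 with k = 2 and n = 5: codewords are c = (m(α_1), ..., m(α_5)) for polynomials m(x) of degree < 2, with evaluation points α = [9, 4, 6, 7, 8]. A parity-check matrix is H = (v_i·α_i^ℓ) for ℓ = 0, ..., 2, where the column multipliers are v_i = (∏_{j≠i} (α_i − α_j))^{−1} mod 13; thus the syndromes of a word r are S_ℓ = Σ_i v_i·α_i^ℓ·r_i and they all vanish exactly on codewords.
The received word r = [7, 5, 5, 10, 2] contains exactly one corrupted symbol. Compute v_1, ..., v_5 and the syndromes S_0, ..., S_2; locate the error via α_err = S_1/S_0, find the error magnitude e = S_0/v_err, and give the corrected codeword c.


S = (12, 9, 10), error at position 2, error magnitude e = 10, c = [7, 8, 5, 10, 2].

Step 1: column multipliers v_i = (∏_{j≠i}(α_i − α_j))^{−1} mod 13.
  i = 1 (α = 9): (9−4)(9−6)(9−7)(9−8) = 5·3·2·1 = 30 ≡ 4, so v_1 = 4^{−1} = 10 (mod 13).
  i = 2 (α = 4): (4−9)(4−6)(4−7)(4−8) = (−5)·(−2)·(−3)·(−4) = 120 ≡ 3, so v_2 = 3^{−1} = 9 (mod 13).
  i = 3 (α = 6): (6−9)(6−4)(6−7)(6−8) = (−3)·2·(−1)·(−2) = −12 ≡ 1, so v_3 = 1^{−1} = 1 (mod 13).
  i = 4 (α = 7): (7−9)(7−4)(7−6)(7−8) = (−2)·3·1·(−1) = 6 ≡ 6, so v_4 = 6^{−1} = 11 (mod 13).
  i = 5 (α = 8): (8−9)(8−4)(8−6)(8−7) = (−1)·4·2·1 = −8 ≡ 5, so v_5 = 5^{−1} = 8 (mod 13).
  v = [10, 9, 1, 11, 8].
Step 2: syndromes of r = [7, 5, 5, 10, 2] (all sums mod 13).
  S_0 = Σ v_i r_i = 10·7 + 9·5 + 1·5 + 11·10 + 8·2 = 246 ≡ 12.
  S_1 = Σ v_i α_i r_i = 10·9·7 + 9·4·5 + 1·6·5 + 11·7·10 + 8·8·2 = 1738 ≡ 9.
  α_i^2 mod 13 = [3, 3, 10, 10, 12].
  S_2 = Σ v_i α_i^2 r_i = 10·3·7 + 9·3·5 + 1·10·5 + 11·10·10 + 8·12·2 = 1687 ≡ 10.
  S = (12, 9, 10) ≠ 0, so r is not a codeword (an error is present).
Step 3: locate the error. For a single error e at position i, S_ℓ = v_i·e·α_i^ℓ, so α_err = S_1/S_0.
  S_0^{−1} = 12^{−1} = 12 (mod 13), so α_err = 9·12 = 108 ≡ 4 = α_2. Error position i = 2.
  Consistency check: S_2/S_1 = 10·3 = 30 ≡ 4 = α_err ✓ (single-error assumption holds).
Step 4: error magnitude e = S_0/v_2 = S_0·∏_{j≠2}(α_2 − α_j) = 12·3 = 36 ≡ 10 (mod 13).
Step 5: correct position 2: c_2 = r_2 − e = 5 − 10 ≡ 8 (mod 13). Hence c = [7, 8, 5, 10, 2].
  Check: interpolating c through the α_i gives m(x) = 1 + 5·x (degree < 2) with m(α_i) = c_i for every i, so c is indeed a codeword.


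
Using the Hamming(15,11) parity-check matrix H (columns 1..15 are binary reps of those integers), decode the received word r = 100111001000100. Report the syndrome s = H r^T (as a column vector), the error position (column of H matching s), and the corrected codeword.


s = (0, 0, 1, 0)^T, error position = 2, corrected codeword c = 110111001000100

Compute s = H r^T mod 2 one row at a time:
  s_1 = 0 + 1 + 0 + 0 + 0 + 1 + 0 + 0 = 2 ≡ 0 (mod 2).
  s_2 = 1 + 1 + 1 + 0 + 0 + 1 + 0 + 0 = 4 ≡ 0 (mod 2).
  s_3 = 0 + 0 + 1 + 0 + 0 + 0 + 0 + 0 = 1 ≡ 1 (mod 2).
  s_4 = 1 + 0 + 1 + 0 + 1 + 0 + 1 + 0 = 4 ≡ 0 (mod 2).
s = (0, 0, 1, 0)^T — this equals column 2 of H (binary 0010), so error is at position 2.
Correct: flip bit 2 of r = 100111001000100 to get c = 110111001000100.


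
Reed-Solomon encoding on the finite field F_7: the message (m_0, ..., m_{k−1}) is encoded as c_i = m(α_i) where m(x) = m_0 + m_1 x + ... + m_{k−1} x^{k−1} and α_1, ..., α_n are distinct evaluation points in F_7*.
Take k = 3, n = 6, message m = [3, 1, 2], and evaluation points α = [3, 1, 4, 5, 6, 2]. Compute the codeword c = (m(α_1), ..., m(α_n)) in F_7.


c = [3, 6, 4, 2, 4, 6]

Message polynomial: m(x) = 3 + 1·x + 2·x^2 (mod 7).
For each evaluation point α_i, compute m(α_i) mod 7:
  α_1 = 3: Horner steps 2 → 0 → 3, so m(3) = 3.
  α_2 = 1: Horner steps 2 → 3 → 6, so m(1) = 6.
  α_3 = 4: Horner steps 2 → 2 → 4, so m(4) = 4.
  α_4 = 5: Horner steps 2 → 4 → 2, so m(5) = 2.
  α_5 = 6: Horner steps 2 → 6 → 4, so m(6) = 4.
  α_6 = 2: Horner steps 2 → 5 → 6, so m(2) = 6.
Codeword c = [3, 6, 4, 2, 4, 6] ∈ F_7^6.


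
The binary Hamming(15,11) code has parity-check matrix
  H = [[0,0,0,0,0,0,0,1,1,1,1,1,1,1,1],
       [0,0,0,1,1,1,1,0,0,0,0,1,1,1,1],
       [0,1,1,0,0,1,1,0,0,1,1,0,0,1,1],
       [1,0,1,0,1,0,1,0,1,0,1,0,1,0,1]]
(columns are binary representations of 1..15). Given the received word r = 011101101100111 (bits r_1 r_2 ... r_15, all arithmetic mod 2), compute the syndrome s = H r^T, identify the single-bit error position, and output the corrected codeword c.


s = (1, 0, 1, 1)^T, error position = 11, corrected codeword c = 011101101110111

Compute s = H r^T mod 2 one row at a time:
  s_1 = 0 + 1 + 1 + 0 + 0 + 1 + 1 + 1 = 5 ≡ 1 (mod 2).
  s_2 = 1 + 0 + 1 + 1 + 0 + 1 + 1 + 1 = 6 ≡ 0 (mod 2).
  s_3 = 1 + 1 + 1 + 1 + 1 + 0 + 1 + 1 = 7 ≡ 1 (mod 2).
  s_4 = 0 + 1 + 0 + 1 + 1 + 0 + 1 + 1 = 5 ≡ 1 (mod 2).
s = (1, 0, 1, 1)^T — this equals column 11 of H (binary 1011), so error is at position 11.
Correct: flip bit 11 of r = 011101101100111 to get c = 011101101110111.


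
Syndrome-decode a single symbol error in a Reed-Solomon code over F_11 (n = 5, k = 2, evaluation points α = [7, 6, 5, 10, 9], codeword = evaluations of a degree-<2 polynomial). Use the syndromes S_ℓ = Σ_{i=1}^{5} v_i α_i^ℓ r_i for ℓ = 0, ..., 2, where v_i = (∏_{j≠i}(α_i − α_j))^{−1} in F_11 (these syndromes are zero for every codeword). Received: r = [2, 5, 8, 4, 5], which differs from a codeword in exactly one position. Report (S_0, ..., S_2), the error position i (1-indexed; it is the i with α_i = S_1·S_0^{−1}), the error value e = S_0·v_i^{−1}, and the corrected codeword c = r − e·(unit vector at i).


S = (1, 9, 4), error at position 5, error magnitude e = 9, c = [2, 5, 8, 4, 7].

Step 1: column multipliers v_i = (∏_{j≠i}(α_i − α_j))^{−1} mod 11.
  i = 1 (α = 7): (7−6)(7−5)(7−10)(7−9) = 1·2·(−3)·(−2) = 12 ≡ 1, so v_1 = 1^{−1} = 1 (mod 11).
  i = 2 (α = 6): (6−7)(6−5)(6−10)(6−9) = (−1)·1·(−4)·(−3) = −12 ≡ 10, so v_2 = 10^{−1} = 10 (mod 11).
  i = 3 (α = 5): (5−7)(5−6)(5−10)(5−9) = (−2)·(−1)·(−5)·(−4) = 40 ≡ 7, so v_3 = 7^{−1} = 8 (mod 11).
  i = 4 (α = 10): (10−7)(10−6)(10−5)(10−9) = 3·4·5·1 = 60 ≡ 5, so v_4 = 5^{−1} = 9 (mod 11).
  i = 5 (α = 9): (9−7)(9−6)(9−5)(9−10) = 2·3·4·(−1) = −24 ≡ 9, so v_5 = 9^{−1} = 5 (mod 11).
  v = [1, 10, 8, 9, 5].
Step 2: syndromes of r = [2, 5, 8, 4, 5] (all sums mod 11).
  S_0 = Σ v_i r_i = 1·2 + 10·5 + 8·8 + 9·4 + 5·5 = 177 ≡ 1.
  S_1 = Σ v_i α_i r_i = 1·7·2 + 10·6·5 + 8·5·8 + 9·10·4 + 5·9·5 = 1219 ≡ 9.
  α_i^2 mod 11 = [5, 3, 3, 1, 4].
  S_2 = Σ v_i α_i^2 r_i = 1·5·2 + 10·3·5 + 8·3·8 + 9·1·4 + 5·4·5 = 488 ≡ 4.
  S = (1, 9, 4) ≠ 0, so r is not a codeword (an error is present).
Step 3: locate the error. For a single error e at position i, S_ℓ = v_i·e·α_i^ℓ, so α_err = S_1/S_0.
  S_0^{−1} = 1^{−1} = 1 (mod 11), so α_err = 9·1 = 9 ≡ 9 = α_5. Error position i = 5.
  Consistency check: S_2/S_1 = 4·5 = 20 ≡ 9 = α_err ✓ (single-error assumption holds).
Step 4: error magnitude e = S_0/v_5 = S_0·∏_{j≠5}(α_5 − α_j) = 1·9 = 9 ≡ 9 (mod 11).
Step 5: correct position 5: c_5 = r_5 − e = 5 − 9 ≡ 7 (mod 11). Hence c = [2, 5, 8, 4, 7].
  Check: interpolating c through the α_i gives m(x) = 1 + 8·x (degree < 2) with m(α_i) = c_i for every i, so c is indeed a codeword.
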